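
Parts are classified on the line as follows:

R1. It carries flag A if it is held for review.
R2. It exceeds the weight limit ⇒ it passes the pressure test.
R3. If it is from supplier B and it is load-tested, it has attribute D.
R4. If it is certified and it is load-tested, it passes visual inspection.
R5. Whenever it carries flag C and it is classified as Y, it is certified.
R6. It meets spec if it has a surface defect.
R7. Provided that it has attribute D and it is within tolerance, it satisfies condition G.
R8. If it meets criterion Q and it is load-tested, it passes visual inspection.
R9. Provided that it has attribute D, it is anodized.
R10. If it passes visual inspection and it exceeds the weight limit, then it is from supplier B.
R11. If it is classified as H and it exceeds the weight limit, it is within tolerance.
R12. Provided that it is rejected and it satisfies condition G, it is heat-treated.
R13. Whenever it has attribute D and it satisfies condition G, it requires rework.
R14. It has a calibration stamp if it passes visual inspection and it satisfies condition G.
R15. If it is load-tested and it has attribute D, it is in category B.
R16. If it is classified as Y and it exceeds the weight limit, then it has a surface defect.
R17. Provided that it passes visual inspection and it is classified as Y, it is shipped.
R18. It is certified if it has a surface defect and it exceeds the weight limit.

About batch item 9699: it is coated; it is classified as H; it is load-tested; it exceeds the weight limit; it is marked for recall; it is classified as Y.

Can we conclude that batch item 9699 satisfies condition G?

By R11 (it is classified as H, it exceeds the weight limit): it is within tolerance.
By R16 (it is classified as Y, it exceeds the weight limit): it has a surface defect.
By R18 (it has a surface defect, it exceeds the weight limit): it is certified.
By R4 (it is certified, it is load-tested): it passes visual inspection.
By R10 (it passes visual inspection, it exceeds the weight limit): it is from supplier B.
By R3 (it is from supplier B, it is load-tested): it has attribute D.
By R7 (it has attribute D, it is within tolerance): it satisfies condition G.

Yes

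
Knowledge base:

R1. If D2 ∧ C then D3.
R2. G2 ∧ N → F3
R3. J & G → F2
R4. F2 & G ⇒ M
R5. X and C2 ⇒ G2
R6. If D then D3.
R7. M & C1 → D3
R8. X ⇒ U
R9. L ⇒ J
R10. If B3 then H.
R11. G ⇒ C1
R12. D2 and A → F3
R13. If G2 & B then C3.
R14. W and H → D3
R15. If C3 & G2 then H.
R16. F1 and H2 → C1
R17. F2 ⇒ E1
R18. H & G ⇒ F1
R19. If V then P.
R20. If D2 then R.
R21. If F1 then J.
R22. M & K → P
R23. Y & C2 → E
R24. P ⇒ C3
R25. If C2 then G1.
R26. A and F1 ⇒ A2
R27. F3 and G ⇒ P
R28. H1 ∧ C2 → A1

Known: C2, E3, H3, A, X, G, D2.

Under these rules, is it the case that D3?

Yes

G2  (by R5: X, C2)
C1  (by R11: G)
F3  (by R12: D2, A)
P  (by R27: F3, G)
C3  (by R24: P)
H  (by R15: C3, G2)
F1  (by R18: H, G)
J  (by R21: F1)
F2  (by R3: J, G)
M  (by R4: F2, G)
D3  (by R7: M, C1)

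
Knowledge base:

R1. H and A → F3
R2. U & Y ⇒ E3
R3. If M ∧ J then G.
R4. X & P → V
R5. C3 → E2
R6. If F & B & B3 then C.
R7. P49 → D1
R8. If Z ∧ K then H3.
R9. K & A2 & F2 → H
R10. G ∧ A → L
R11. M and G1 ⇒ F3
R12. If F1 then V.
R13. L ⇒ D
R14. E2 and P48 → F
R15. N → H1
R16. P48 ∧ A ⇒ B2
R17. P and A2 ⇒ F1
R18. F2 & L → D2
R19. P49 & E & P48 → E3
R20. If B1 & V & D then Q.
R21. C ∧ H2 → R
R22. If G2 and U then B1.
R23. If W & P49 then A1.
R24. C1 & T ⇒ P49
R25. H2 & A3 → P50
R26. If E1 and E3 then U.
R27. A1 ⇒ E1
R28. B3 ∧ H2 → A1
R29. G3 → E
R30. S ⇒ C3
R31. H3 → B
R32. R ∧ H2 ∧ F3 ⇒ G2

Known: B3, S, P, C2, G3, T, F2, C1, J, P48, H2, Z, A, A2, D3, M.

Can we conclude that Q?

No

Forward chaining from the given facts derives: G, L, D, B2, F1, D2, P49, A1, E, C3, E2, D1, V, F, E3, E1, U.
The only rule concluding Q is R20, which needs B1; that is never established.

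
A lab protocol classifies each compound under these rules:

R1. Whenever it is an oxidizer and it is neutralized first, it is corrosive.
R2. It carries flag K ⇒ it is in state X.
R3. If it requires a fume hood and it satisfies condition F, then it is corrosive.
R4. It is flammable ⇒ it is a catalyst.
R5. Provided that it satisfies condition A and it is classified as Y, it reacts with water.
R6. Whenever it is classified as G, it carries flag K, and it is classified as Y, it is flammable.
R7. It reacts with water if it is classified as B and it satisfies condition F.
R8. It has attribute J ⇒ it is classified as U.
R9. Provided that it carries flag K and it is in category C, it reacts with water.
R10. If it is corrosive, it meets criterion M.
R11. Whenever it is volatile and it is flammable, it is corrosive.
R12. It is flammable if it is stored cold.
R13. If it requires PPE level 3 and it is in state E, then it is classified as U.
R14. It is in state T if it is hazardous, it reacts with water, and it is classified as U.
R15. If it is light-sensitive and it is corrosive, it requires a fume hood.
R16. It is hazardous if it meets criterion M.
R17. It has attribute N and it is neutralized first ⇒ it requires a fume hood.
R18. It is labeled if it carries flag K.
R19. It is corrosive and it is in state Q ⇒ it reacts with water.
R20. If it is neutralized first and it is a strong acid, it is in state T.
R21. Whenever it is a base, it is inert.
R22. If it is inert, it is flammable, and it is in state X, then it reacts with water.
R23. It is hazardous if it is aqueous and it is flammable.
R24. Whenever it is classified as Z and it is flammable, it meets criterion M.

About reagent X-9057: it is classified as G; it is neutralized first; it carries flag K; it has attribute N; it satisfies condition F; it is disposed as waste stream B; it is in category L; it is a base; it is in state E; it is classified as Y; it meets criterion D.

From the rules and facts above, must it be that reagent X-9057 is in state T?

No

Forward chaining from the given facts derives: is in state X, is flammable, requires a fume hood, is labeled, is inert, reacts with water, is corrosive, is a catalyst, meets criterion M, is hazardous.
Rules concluding "it is in state T": R14 needs "it is classified as U"; R20 needs "it is a strong acid" — none of these are established.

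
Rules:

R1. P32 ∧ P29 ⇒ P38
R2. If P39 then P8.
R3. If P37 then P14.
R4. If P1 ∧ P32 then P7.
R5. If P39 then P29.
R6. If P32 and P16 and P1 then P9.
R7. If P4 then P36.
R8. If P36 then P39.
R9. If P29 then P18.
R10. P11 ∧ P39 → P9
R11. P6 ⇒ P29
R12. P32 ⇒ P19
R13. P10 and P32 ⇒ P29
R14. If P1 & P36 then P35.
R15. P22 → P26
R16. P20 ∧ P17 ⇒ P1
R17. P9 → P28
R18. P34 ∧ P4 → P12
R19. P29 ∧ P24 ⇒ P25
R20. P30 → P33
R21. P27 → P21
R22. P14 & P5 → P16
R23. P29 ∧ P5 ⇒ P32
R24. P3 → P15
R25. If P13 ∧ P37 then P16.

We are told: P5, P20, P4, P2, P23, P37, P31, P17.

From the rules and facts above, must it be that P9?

P14  (by R3: P37)
P36  (by R7: P4)
P39  (by R8: P36)
P1  (by R16: P20, P17)
P16  (by R22: P14, P5)
P29  (by R5: P39)
P32  (by R23: P29, P5)
P9  (by R6: P32, P16, P1)

Yes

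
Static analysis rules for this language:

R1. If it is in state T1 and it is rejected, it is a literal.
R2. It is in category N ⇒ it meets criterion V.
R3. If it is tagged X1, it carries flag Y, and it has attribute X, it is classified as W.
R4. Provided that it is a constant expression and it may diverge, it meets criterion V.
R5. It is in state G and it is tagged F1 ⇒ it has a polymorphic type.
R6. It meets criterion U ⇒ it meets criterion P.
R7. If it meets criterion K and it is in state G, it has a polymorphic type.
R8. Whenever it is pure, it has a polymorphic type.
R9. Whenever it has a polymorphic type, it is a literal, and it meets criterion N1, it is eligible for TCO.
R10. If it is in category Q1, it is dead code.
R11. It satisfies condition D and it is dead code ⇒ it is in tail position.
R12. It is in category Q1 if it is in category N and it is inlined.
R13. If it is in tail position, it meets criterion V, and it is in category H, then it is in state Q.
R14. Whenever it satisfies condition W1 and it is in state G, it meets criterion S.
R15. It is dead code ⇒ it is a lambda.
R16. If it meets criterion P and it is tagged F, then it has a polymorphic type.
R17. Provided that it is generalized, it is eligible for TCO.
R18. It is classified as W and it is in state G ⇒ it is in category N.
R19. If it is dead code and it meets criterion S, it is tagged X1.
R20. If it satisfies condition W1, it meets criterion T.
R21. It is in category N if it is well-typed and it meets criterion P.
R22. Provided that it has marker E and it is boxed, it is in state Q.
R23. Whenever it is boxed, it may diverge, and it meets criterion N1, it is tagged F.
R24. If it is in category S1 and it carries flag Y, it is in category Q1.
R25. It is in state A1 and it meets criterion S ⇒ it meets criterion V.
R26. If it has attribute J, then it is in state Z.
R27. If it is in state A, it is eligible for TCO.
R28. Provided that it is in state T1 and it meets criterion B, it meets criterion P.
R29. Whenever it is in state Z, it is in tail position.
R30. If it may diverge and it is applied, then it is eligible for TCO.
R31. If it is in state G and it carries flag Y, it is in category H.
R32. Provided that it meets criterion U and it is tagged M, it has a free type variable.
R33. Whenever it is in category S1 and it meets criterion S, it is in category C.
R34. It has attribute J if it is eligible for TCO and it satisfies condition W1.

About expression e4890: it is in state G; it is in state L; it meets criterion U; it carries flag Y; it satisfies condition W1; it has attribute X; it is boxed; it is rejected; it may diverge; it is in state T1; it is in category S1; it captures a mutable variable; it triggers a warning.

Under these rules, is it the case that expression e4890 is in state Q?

No

Forward chaining from the given facts derives: is a literal, meets criterion P, meets criterion S, meets criterion T, is in category Q1, is in category H, is in category C, is dead code, is a lambda, is tagged X1, is classified as W, is in category N, meets criterion V.
Rules concluding "it is in state Q": R13 needs "it is in tail position"; R22 needs "it has marker E" — none of these are established.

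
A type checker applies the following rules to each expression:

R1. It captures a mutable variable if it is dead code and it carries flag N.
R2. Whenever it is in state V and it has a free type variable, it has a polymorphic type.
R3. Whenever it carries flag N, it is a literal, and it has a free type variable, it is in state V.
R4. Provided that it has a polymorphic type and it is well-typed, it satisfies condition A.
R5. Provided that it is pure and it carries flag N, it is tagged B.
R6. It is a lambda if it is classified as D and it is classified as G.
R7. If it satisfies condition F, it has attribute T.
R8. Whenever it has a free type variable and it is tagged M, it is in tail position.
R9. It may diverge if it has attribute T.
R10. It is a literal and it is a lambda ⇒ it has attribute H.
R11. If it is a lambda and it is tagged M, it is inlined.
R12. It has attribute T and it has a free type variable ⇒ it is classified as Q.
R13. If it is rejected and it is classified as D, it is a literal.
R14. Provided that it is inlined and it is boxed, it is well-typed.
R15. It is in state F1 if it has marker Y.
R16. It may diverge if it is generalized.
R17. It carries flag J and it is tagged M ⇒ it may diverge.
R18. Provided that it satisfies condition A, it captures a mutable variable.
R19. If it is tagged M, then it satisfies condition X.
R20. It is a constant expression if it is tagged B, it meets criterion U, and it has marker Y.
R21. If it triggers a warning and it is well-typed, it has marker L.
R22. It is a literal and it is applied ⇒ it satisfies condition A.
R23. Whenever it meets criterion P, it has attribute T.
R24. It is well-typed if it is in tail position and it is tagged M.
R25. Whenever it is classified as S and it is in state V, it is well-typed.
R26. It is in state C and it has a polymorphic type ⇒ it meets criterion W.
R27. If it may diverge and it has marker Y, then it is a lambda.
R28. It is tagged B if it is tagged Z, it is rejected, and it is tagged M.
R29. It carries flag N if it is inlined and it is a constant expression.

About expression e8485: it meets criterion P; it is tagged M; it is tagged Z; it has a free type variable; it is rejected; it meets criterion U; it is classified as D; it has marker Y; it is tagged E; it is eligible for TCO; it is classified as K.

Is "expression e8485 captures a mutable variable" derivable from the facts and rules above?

By R8 (it has a free type variable, it is tagged M): it is in tail position.
By R13 (it is rejected, it is classified as D): it is a literal.
By R23 (it meets criterion P): it has attribute T.
By R24 (it is in tail position, it is tagged M): it is well-typed.
By R28 (it is tagged Z, it is rejected, it is tagged M): it is tagged B.
By R9 (it has attribute T): it may diverge.
By R20 (it is tagged B, it meets criterion U, it has marker Y): it is a constant expression.
By R27 (it may diverge, it has marker Y): it is a lambda.
By R11 (it is a lambda, it is tagged M): it is inlined.
By R29 (it is inlined, it is a constant expression): it carries flag N.
By R3 (it carries flag N, it is a literal, it has a free type variable): it is in state V.
By R2 (it is in state V, it has a free type variable): it has a polymorphic type.
By R4 (it has a polymorphic type, it is well-typed): it satisfies condition A.
By R18 (it satisfies condition A): it captures a mutable variable.

Yes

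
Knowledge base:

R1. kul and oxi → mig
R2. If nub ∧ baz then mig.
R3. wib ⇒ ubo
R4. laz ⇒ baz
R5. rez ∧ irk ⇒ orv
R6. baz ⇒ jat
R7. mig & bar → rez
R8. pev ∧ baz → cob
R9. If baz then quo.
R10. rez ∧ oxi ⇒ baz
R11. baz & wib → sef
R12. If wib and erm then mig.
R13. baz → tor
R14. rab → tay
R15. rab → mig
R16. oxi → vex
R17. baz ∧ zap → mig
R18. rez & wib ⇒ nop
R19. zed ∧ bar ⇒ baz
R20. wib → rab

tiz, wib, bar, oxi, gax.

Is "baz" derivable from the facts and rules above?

rab  (by R20: wib)
mig  (by R15: rab)
rez  (by R7: mig, bar)
baz  (by R10: rez, oxi)

Yes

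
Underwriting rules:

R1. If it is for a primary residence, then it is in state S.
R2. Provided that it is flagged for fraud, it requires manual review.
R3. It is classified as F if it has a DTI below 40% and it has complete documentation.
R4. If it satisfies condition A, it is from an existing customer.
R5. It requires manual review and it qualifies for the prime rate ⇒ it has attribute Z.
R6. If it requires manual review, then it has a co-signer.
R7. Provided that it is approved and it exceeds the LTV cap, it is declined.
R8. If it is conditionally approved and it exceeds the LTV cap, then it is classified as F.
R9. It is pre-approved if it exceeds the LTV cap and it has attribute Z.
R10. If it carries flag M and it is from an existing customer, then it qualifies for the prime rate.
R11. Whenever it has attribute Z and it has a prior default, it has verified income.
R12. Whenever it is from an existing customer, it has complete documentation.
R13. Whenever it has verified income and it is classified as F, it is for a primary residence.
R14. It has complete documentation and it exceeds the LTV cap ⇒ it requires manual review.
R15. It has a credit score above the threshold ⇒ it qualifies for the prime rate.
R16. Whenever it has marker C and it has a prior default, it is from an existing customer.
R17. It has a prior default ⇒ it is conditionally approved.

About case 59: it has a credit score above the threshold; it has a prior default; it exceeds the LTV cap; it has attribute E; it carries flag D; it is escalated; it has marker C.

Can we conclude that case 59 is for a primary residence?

By R15 (it has a credit score above the threshold): it qualifies for the prime rate.
By R16 (it has marker C, it has a prior default): it is from an existing customer.
By R17 (it has a prior default): it is conditionally approved.
By R8 (it is conditionally approved, it exceeds the LTV cap): it is classified as F.
By R12 (it is from an existing customer): it has complete documentation.
By R14 (it has complete documentation, it exceeds the LTV cap): it requires manual review.
By R5 (it requires manual review, it qualifies for the prime rate): it has attribute Z.
By R11 (it has attribute Z, it has a prior default): it has verified income.
By R13 (it has verified income, it is classified as F): it is for a primary residence.

Yes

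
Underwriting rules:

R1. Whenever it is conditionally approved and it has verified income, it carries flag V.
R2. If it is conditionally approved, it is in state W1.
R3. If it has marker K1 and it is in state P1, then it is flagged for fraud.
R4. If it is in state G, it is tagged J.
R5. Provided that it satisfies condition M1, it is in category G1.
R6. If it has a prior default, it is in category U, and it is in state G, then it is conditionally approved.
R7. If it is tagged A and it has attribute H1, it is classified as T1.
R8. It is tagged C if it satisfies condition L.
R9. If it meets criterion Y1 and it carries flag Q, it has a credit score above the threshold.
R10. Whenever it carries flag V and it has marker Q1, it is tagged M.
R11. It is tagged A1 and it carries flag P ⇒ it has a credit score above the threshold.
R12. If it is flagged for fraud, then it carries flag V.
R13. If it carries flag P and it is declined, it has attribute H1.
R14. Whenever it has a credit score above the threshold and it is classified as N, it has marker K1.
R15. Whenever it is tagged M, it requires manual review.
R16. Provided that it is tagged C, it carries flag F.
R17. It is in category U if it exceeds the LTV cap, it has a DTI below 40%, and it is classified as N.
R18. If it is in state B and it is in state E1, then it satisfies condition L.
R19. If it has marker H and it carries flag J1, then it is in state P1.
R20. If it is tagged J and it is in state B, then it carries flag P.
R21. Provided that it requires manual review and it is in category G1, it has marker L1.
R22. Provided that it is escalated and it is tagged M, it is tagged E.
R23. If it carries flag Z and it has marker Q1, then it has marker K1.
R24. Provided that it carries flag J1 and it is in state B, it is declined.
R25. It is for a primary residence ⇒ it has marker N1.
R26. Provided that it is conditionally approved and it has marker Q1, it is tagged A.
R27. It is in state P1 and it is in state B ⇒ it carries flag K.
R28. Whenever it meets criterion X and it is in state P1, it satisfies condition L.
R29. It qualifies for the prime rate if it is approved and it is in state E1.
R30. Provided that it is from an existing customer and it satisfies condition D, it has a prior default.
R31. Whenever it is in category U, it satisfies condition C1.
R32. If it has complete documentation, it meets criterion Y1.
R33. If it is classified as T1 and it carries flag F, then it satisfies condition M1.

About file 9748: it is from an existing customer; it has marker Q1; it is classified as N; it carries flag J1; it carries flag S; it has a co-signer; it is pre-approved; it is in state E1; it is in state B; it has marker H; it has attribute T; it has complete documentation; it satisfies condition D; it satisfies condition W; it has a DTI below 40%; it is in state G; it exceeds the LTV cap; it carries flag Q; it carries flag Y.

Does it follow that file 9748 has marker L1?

By R4 (it is in state G): it is tagged J.
By R17 (it exceeds the LTV cap, it has a DTI below 40%, it is classified as N): it is in category U.
By R18 (it is in state B, it is in state E1): it satisfies condition L.
By R19 (it has marker H, it carries flag J1): it is in state P1.
By R20 (it is tagged J, it is in state B): it carries flag P.
By R24 (it carries flag J1, it is in state B): it is declined.
By R30 (it is from an existing customer, it satisfies condition D): it has a prior default.
By R32 (it has complete documentation): it meets criterion Y1.
By R6 (it has a prior default, it is in category U, it is in state G): it is conditionally approved.
By R8 (it satisfies condition L): it is tagged C.
By R9 (it meets criterion Y1, it carries flag Q): it has a credit score above the threshold.
By R13 (it carries flag P, it is declined): it has attribute H1.
By R14 (it has a credit score above the threshold, it is classified as N): it has marker K1.
By R16 (it is tagged C): it carries flag F.
By R26 (it is conditionally approved, it has marker Q1): it is tagged A.
By R3 (it has marker K1, it is in state P1): it is flagged for fraud.
By R7 (it is tagged A, it has attribute H1): it is classified as T1.
By R12 (it is flagged for fraud): it carries flag V.
By R33 (it is classified as T1, it carries flag F): it satisfies condition M1.
By R5 (it satisfies condition M1): it is in category G1.
By R10 (it carries flag V, it has marker Q1): it is tagged M.
By R15 (it is tagged M): it requires manual review.
By R21 (it requires manual review, it is in category G1): it has marker L1.

Yes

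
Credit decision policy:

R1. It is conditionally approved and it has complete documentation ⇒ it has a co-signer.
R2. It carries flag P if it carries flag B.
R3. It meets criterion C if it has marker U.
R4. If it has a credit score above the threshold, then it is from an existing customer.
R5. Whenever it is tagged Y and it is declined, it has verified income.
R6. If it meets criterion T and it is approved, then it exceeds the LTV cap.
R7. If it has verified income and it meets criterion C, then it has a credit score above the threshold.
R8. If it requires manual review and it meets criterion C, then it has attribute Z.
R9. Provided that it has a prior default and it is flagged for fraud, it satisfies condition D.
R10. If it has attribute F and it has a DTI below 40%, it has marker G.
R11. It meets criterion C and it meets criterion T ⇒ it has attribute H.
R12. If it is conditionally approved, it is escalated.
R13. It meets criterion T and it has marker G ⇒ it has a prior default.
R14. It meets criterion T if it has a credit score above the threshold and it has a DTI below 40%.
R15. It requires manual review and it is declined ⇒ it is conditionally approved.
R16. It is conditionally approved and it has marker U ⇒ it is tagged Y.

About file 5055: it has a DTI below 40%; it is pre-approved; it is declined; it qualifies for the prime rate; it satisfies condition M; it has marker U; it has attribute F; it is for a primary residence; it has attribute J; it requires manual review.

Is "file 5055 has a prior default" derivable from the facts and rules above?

By R3 (it has marker U): it meets criterion C.
By R10 (it has attribute F, it has a DTI below 40%): it has marker G.
By R15 (it requires manual review, it is declined): it is conditionally approved.
By R16 (it is conditionally approved, it has marker U): it is tagged Y.
By R5 (it is tagged Y, it is declined): it has verified income.
By R7 (it has verified income, it meets criterion C): it has a credit score above the threshold.
By R14 (it has a credit score above the threshold, it has a DTI below 40%): it meets criterion T.
By R13 (it meets criterion T, it has marker G): it has a prior default.

Yes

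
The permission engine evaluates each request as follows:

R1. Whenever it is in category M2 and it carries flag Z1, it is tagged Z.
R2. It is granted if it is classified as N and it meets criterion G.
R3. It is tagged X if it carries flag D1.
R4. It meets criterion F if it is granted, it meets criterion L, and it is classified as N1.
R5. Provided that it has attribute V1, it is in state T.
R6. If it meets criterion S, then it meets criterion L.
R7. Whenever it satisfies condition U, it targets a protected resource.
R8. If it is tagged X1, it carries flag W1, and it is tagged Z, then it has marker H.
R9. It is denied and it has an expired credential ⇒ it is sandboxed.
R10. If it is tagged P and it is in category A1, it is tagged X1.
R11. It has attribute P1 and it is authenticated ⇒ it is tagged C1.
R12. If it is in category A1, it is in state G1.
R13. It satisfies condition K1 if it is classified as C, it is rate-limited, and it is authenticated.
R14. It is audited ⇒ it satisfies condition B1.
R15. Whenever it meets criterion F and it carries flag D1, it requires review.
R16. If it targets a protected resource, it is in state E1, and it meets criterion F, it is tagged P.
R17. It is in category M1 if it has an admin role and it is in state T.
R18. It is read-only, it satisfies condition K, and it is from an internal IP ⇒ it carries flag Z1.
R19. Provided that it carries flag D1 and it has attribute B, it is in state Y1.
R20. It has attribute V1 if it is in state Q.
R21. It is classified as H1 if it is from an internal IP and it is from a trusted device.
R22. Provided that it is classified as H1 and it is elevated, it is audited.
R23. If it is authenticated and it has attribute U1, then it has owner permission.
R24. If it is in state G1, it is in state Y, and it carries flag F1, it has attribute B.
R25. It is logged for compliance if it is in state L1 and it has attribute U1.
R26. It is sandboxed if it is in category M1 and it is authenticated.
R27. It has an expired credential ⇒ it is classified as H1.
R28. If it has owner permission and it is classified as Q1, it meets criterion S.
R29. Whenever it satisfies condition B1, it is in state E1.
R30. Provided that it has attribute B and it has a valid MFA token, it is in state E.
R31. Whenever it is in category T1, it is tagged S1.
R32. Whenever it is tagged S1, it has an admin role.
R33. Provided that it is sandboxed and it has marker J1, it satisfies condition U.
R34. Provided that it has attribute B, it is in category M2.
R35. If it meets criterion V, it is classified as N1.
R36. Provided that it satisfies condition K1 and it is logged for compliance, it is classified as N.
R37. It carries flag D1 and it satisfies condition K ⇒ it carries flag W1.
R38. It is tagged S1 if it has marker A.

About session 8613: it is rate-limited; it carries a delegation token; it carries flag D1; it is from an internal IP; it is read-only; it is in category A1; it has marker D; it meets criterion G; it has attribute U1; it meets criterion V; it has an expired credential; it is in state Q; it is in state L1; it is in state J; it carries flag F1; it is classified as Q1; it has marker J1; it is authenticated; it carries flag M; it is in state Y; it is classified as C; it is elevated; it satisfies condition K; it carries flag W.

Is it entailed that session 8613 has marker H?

No

Forward chaining from the given facts derives: is tagged X, is in state G1, satisfies condition K1, carries flag Z1, has attribute V1, has owner permission, has attribute B, is logged for compliance, is classified as H1, meets criterion S, is in category M2, is classified as N1, is classified as N, carries flag W1, is tagged Z, is granted, is in state T, meets criterion L, is in state Y1, is audited, meets criterion F, satisfies condition B1, requires review, is in state E1.
The only rule concluding "it has marker H" is R8, which needs "it is tagged X1"; that is never established.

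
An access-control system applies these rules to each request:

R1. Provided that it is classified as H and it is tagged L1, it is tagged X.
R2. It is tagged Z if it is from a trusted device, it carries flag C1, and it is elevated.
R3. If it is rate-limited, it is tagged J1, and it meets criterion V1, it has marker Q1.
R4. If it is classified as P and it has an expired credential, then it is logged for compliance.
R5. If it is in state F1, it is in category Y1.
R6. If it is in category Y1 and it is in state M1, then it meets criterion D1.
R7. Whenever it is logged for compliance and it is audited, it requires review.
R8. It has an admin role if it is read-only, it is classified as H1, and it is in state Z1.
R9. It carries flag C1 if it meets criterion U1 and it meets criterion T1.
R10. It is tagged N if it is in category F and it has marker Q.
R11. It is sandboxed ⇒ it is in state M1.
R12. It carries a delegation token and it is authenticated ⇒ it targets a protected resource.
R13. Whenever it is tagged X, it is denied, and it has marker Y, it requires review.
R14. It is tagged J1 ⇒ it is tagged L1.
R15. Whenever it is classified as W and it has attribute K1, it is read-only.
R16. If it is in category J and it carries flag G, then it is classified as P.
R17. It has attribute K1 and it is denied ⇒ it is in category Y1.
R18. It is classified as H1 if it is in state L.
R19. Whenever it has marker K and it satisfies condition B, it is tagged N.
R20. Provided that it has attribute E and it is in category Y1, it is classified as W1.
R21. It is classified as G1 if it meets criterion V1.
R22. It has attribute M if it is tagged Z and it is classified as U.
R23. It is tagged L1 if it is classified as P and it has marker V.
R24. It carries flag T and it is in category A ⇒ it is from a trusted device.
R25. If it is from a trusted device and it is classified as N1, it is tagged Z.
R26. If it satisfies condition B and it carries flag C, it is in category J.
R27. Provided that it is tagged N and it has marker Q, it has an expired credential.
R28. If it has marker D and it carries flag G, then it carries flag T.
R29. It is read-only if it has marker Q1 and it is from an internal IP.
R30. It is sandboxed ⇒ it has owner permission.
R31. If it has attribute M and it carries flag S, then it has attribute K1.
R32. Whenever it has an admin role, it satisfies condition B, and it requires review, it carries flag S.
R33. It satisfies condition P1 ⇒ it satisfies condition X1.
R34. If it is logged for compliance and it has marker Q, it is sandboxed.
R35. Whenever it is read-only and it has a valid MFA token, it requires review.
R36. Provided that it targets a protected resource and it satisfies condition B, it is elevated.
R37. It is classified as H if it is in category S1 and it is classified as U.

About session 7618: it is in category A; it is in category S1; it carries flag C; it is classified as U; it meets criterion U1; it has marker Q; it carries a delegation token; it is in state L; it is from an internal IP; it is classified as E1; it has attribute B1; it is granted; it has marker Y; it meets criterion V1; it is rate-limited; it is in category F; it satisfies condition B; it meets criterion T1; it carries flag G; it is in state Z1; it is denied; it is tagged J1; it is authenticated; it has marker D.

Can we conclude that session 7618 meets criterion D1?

By R3 (it is rate-limited, it is tagged J1, it meets criterion V1): it has marker Q1.
By R9 (it meets criterion U1, it meets criterion T1): it carries flag C1.
By R10 (it is in category F, it has marker Q): it is tagged N.
By R12 (it carries a delegation token, it is authenticated): it targets a protected resource.
By R14 (it is tagged J1): it is tagged L1.
By R18 (it is in state L): it is classified as H1.
By R26 (it satisfies condition B, it carries flag C): it is in category J.
By R27 (it is tagged N, it has marker Q): it has an expired credential.
By R28 (it has marker D, it carries flag G): it carries flag T.
By R29 (it has marker Q1, it is from an internal IP): it is read-only.
By R36 (it targets a protected resource, it satisfies condition B): it is elevated.
By R37 (it is in category S1, it is classified as U): it is classified as H.
By R1 (it is classified as H, it is tagged L1): it is tagged X.
By R8 (it is read-only, it is classified as H1, it is in state Z1): it has an admin role.
By R13 (it is tagged X, it is denied, it has marker Y): it requires review.
By R16 (it is in category J, it carries flag G): it is classified as P.
By R24 (it carries flag T, it is in category A): it is from a trusted device.
By R32 (it has an admin role, it satisfies condition B, it requires review): it carries flag S.
By R2 (it is from a trusted device, it carries flag C1, it is elevated): it is tagged Z.
By R4 (it is classified as P, it has an expired credential): it is logged for compliance.
By R22 (it is tagged Z, it is classified as U): it has attribute M.
By R31 (it has attribute M, it carries flag S): it has attribute K1.
By R34 (it is logged for compliance, it has marker Q): it is sandboxed.
By R11 (it is sandboxed): it is in state M1.
By R17 (it has attribute K1, it is denied): it is in category Y1.
By R6 (it is in category Y1, it is in state M1): it meets criterion D1.

Yes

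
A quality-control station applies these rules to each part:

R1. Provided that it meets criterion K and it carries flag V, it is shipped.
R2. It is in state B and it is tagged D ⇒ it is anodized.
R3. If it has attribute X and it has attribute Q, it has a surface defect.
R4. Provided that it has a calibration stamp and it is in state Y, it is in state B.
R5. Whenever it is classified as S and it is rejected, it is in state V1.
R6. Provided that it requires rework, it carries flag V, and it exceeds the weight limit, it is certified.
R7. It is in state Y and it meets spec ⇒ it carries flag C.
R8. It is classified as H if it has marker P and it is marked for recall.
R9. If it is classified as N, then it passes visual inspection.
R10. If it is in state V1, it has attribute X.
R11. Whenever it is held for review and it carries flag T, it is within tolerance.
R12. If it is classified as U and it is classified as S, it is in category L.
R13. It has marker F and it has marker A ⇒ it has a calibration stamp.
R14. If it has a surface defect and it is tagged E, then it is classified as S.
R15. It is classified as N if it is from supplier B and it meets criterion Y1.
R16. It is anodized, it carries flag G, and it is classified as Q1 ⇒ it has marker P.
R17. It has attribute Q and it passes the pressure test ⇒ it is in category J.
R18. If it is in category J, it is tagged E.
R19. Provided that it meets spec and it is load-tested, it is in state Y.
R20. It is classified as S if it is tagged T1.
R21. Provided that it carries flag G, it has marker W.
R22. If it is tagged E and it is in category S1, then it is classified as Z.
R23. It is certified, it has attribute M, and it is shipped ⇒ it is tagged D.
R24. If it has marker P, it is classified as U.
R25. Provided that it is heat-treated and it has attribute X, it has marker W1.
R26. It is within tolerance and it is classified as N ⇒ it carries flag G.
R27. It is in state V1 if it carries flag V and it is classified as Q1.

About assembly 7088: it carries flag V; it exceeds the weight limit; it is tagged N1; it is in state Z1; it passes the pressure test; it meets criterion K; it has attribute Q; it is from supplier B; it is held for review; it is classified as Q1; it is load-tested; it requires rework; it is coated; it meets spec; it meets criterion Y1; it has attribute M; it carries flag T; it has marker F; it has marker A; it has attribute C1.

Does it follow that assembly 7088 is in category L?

Yes

By R1 (it meets criterion K, it carries flag V): it is shipped.
By R6 (it requires rework, it carries flag V, it exceeds the weight limit): it is certified.
By R11 (it is held for review, it carries flag T): it is within tolerance.
By R13 (it has marker F, it has marker A): it has a calibration stamp.
By R15 (it is from supplier B, it meets criterion Y1): it is classified as N.
By R17 (it has attribute Q, it passes the pressure test): it is in category J.
By R18 (it is in category J): it is tagged E.
By R19 (it meets spec, it is load-tested): it is in state Y.
By R23 (it is certified, it has attribute M, it is shipped): it is tagged D.
By R26 (it is within tolerance, it is classified as N): it carries flag G.
By R27 (it carries flag V, it is classified as Q1): it is in state V1.
By R4 (it has a calibration stamp, it is in state Y): it is in state B.
By R10 (it is in state V1): it has attribute X.
By R2 (it is in state B, it is tagged D): it is anodized.
By R3 (it has attribute X, it has attribute Q): it has a surface defect.
By R14 (it has a surface defect, it is tagged E): it is classified as S.
By R16 (it is anodized, it carries flag G, it is classified as Q1): it has marker P.
By R24 (it has marker P): it is classified as U.
By R12 (it is classified as U, it is classified as S): it is in category L.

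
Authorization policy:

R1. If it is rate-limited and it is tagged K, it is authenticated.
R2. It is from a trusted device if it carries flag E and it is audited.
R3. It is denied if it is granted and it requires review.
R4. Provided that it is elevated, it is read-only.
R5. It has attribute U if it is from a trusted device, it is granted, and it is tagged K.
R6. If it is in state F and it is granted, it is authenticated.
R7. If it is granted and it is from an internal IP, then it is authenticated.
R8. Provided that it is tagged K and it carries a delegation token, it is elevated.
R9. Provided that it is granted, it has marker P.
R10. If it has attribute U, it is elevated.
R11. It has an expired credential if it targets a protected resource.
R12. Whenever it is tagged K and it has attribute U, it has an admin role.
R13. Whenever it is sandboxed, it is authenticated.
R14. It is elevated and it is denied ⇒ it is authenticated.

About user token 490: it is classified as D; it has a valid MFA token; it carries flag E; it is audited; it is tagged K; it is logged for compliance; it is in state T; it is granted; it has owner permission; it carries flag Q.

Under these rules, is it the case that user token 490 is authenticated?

Forward chaining from the given facts derives: is from a trusted device, has attribute U, has marker P, is elevated, has an admin role, is read-only.
Rules concluding "it is authenticated": R1 needs "it is rate-limited"; R6 needs "it is in state F"; R7 needs "it is from an internal IP"; R13 needs "it is sandboxed"; R14 needs "it is denied" — none of these are established.

No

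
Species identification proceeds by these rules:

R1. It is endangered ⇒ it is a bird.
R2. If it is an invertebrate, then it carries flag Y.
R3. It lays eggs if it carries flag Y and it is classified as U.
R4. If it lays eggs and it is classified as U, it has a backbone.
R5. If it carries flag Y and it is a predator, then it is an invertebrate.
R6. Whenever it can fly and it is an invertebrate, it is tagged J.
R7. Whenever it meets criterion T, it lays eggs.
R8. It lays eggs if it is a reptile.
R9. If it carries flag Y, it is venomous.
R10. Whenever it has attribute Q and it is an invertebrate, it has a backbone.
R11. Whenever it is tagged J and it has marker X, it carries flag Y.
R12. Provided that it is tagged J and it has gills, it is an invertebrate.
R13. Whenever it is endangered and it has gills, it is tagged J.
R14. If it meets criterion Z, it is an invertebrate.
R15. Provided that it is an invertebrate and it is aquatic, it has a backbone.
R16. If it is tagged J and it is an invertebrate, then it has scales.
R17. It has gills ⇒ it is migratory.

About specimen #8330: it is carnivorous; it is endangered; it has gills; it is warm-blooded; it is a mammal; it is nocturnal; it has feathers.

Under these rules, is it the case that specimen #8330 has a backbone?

Forward chaining from the given facts derives: is a bird, is tagged J, is migratory, is an invertebrate, has scales, carries flag Y, is venomous.
Rules concluding "it has a backbone": R4 needs "it lays eggs"; R10 needs "it has attribute Q"; R15 needs "it is aquatic" — none of these are established.

No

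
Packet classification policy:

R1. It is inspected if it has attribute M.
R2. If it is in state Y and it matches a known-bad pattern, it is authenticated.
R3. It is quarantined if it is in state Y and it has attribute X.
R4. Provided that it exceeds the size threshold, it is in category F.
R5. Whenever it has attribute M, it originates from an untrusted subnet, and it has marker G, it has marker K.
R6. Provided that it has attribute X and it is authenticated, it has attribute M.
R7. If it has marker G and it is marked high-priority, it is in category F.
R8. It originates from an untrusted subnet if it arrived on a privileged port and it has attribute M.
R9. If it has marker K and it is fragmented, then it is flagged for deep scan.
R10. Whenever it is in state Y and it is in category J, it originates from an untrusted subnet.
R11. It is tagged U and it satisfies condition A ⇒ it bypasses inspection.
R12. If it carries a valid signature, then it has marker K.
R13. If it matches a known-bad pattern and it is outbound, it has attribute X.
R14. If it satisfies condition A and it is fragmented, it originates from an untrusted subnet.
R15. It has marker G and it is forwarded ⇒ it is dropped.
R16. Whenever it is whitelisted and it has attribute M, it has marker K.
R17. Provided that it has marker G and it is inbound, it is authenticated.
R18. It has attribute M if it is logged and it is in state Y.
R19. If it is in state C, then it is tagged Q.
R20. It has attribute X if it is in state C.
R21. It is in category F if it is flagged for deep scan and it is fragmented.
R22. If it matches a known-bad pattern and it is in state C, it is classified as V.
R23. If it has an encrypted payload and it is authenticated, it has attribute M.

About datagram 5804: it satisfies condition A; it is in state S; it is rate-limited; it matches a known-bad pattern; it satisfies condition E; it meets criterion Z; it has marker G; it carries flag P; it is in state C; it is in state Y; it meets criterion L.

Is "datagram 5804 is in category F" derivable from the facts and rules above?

Forward chaining from the given facts derives: is authenticated, is tagged Q, has attribute X, is classified as V, is quarantined, has attribute M, is inspected.
Rules concluding "it is in category F": R4 needs "it exceeds the size threshold"; R7 needs "it is marked high-priority"; R21 needs "it is flagged for deep scan" — none of these are established.

No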